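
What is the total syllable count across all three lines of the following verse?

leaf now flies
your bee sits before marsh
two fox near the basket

Line 1: leaf(1) + now(1) + flies(1) = 3
Line 2: your(1) + bee(1) + sits(1) + before(2) + marsh(1) = 6
Line 3: two(1) + fox(1) + near(1) + the(1) + basket(2) = 6
Total: 3 + 6 + 6 = 15

15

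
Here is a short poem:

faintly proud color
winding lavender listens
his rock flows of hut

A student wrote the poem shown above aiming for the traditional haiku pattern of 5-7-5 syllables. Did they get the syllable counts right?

Yes

Line 1: faintly(2) + proud(1) + color(2) = 5 ✓
Line 2: winding(2) + lavender(3) + listens(2) = 7 ✓
Line 3: his(1) + rock(1) + flows(1) + of(1) + hut(1) = 5 ✓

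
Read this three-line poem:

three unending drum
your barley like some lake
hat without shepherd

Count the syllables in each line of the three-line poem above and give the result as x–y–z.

5–6–5

Line 1: three (1), unending (3), drum (1) → 5
Line 2: your (1), barley (2), like (1), some (1), lake (1) → 6
Line 3: hat (1), without (2), shepherd (2) → 5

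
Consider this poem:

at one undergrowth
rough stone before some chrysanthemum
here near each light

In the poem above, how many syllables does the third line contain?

The third line: "here near each light": 1+1+1+1 = 4

4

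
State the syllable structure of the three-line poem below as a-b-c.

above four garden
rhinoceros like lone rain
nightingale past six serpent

5-7-7

Line 1: above(2) + four(1) + garden(2) = 5
Line 2: rhinoceros(4) + like(1) + lone(1) + rain(1) = 7
Line 3: nightingale(3) + past(1) + six(1) + serpent(2) = 7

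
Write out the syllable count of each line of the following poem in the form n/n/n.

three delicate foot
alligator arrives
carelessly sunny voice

5/6/6

Line 1: "three delicate foot": 1+3+1 = 5
Line 2: "alligator arrives": 4+2 = 6
Line 3: "carelessly sunny voice": 3+2+1 = 6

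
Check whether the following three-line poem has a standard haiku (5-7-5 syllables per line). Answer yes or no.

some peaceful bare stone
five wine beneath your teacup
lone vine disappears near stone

No

Line 1: some (1), peaceful (2), bare (1), stone (1) → 5 ✓
Line 2: five (1), wine (1), beneath (2), your (1), teacup (2) → 7 ✓
Line 3: lone (1), vine (1), disappears (3), near (1), stone (1) → 7 (expected 5)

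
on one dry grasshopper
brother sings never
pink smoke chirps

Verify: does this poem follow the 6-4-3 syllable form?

No

Line 1: on(1) + one(1) + dry(1) + grasshopper(3) = 6 ✓
Line 2: brother(2) + sings(1) + never(2) = 5 (expected 4)
Line 3: pink(1) + smoke(1) + chirps(1) = 3 ✓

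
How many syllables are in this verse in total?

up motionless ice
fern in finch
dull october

Line 1: up (1), motionless (3), ice (1) → 5
Line 2: fern (1), in (1), finch (1) → 3
Line 3: dull (1), october (3) → 4
Total: 5 + 3 + 4 = 12

12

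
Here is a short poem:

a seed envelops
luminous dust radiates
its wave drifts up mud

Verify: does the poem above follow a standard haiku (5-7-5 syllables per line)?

Line 1: a (1), seed (1), envelops (3) → 5 ✓
Line 2: luminous (3), dust (1), radiates (3) → 7 ✓
Line 3: its (1), wave (1), drifts (1), up (1), mud (1) → 5 ✓

Yes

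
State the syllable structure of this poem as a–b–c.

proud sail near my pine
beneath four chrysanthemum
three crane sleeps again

Line 1: proud(1) + sail(1) + near(1) + my(1) + pine(1) = 5
Line 2: beneath(2) + four(1) + chrysanthemum(4) = 7
Line 3: three(1) + crane(1) + sleeps(1) + again(2) = 5

5–7–5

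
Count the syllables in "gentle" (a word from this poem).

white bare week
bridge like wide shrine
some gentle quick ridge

2

"gentle" has 2 syllables.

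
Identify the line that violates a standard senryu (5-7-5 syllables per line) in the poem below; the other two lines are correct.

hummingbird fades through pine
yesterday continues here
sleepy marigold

Line 1: "hummingbird fades through pine": 3+1+1+1 = 6 (expected 5)
Line 2: "yesterday continues here": 3+3+1 = 7 ✓
Line 3: "sleepy marigold": 2+3 = 5 ✓

Line 1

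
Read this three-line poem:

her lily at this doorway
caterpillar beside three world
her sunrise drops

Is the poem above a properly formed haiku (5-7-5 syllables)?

Line 1: "her lily at this doorway": 1+2+1+1+2 = 7 (expected 5)
Line 2: "caterpillar beside three world": 4+2+1+1 = 8 (expected 7)
Line 3: "her sunrise drops": 1+2+1 = 4 (expected 5)

No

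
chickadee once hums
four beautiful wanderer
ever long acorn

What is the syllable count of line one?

Line one: chickadee (3), once (1), hums (1) → 5

5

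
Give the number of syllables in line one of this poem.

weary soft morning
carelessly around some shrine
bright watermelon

5

Line one: weary(2) + soft(1) + morning(2) = 5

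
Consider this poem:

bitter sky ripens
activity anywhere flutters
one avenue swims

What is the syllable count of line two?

9

Line two: "activity anywhere flutters": 4+3+2 = 9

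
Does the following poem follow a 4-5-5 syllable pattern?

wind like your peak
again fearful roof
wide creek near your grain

Yes

Line 1: "wind like your peak": 1+1+1+1 = 4 ✓
Line 2: "again fearful roof": 2+2+1 = 5 ✓
Line 3: "wide creek near your grain": 1+1+1+1+1 = 5 ✓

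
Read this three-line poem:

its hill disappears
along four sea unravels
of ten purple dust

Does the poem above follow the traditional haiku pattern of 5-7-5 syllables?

Yes

Line 1: "its hill disappears": 1+1+3 = 5 ✓
Line 2: "along four sea unravels": 2+1+1+3 = 7 ✓
Line 3: "of ten purple dust": 1+1+2+1 = 5 ✓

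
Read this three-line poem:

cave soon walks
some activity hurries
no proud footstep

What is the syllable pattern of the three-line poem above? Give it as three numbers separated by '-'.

3-7-4

Line 1: cave(1) + soon(1) + walks(1) = 3
Line 2: some(1) + activity(4) + hurries(2) = 7
Line 3: no(1) + proud(1) + footstep(2) = 4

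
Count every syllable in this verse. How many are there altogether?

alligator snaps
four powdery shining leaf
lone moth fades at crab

17

Line 1: "alligator snaps": 4+1 = 5
Line 2: "four powdery shining leaf": 1+3+2+1 = 7
Line 3: "lone moth fades at crab": 1+1+1+1+1 = 5
Total: 5 + 7 + 5 = 17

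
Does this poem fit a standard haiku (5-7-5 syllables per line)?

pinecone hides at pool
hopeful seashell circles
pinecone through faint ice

No

Line 1: pinecone(2) + hides(1) + at(1) + pool(1) = 5 ✓
Line 2: hopeful(2) + seashell(2) + circles(2) = 6 (expected 7)
Line 3: pinecone(2) + through(1) + faint(1) + ice(1) = 5 ✓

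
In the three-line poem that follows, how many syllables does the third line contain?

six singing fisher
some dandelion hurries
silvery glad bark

5

The third line: silvery(3) + glad(1) + bark(1) = 5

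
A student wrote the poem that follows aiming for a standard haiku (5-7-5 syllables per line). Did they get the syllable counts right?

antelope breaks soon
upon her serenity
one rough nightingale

Line 1: antelope(3) + breaks(1) + soon(1) = 5 ✓
Line 2: upon(2) + her(1) + serenity(4) = 7 ✓
Line 3: one(1) + rough(1) + nightingale(3) = 5 ✓

Yes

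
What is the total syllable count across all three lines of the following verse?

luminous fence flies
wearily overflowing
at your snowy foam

Line 1: "luminous fence flies": 3+1+1 = 5
Line 2: "wearily overflowing": 3+4 = 7
Line 3: "at your snowy foam": 1+1+2+1 = 5
Total: 5 + 7 + 5 = 17

17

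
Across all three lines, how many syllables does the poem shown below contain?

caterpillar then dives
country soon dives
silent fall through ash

15

Line 1: caterpillar (4), then (1), dives (1) → 6
Line 2: country (2), soon (1), dives (1) → 4
Line 3: silent (2), fall (1), through (1), ash (1) → 5
Total: 6 + 4 + 5 = 15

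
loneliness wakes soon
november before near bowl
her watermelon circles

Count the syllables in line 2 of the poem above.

Line 2: november(3) + before(2) + near(1) + bowl(1) = 7

7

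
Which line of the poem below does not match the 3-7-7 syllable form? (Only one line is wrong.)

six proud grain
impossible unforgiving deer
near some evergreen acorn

Line 1: "six proud grain": 1+1+1 = 3 ✓
Line 2: "impossible unforgiving deer": 4+4+1 = 9 (expected 7)
Line 3: "near some evergreen acorn": 1+1+3+2 = 7 ✓

The second line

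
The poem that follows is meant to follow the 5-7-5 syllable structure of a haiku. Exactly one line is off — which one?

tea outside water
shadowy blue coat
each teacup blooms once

Line 1: tea(1) + outside(2) + water(2) = 5 ✓
Line 2: shadowy(3) + blue(1) + coat(1) = 5 (expected 7)
Line 3: each(1) + teacup(2) + blooms(1) + once(1) = 5 ✓

The second line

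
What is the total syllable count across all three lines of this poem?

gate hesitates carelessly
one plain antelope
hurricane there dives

17

Line 1: gate (1), hesitates (3), carelessly (3) → 7
Line 2: one (1), plain (1), antelope (3) → 5
Line 3: hurricane (3), there (1), dives (1) → 5
Total: 7 + 5 + 5 = 17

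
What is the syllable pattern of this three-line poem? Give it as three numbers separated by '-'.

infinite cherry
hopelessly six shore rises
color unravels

5-7-5

Line 1: "infinite cherry": 3+2 = 5
Line 2: "hopelessly six shore rises": 3+1+1+2 = 7
Line 3: "color unravels": 2+3 = 5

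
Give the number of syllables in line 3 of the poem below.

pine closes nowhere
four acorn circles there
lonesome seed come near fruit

6

Line 3: lonesome(2) + seed(1) + come(1) + near(1) + fruit(1) = 6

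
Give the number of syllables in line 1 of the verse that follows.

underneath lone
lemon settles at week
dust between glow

Line 1: "underneath lone": 3+1 = 4

4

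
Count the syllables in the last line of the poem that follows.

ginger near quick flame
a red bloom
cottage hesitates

The last line: cottage(2) + hesitates(3) = 5

5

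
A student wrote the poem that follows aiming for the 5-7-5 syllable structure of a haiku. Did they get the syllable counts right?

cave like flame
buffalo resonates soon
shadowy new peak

No

Line 1: cave(1) + like(1) + flame(1) = 3 (expected 5)
Line 2: buffalo(3) + resonates(3) + soon(1) = 7 ✓
Line 3: shadowy(3) + new(1) + peak(1) = 5 ✓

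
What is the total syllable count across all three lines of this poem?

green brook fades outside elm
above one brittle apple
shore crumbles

Line 1: green(1) + brook(1) + fades(1) + outside(2) + elm(1) = 6
Line 2: above(2) + one(1) + brittle(2) + apple(2) = 7
Line 3: shore(1) + crumbles(2) = 3
Total: 6 + 7 + 3 = 16

16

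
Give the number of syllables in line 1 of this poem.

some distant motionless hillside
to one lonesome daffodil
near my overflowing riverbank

8

Line 1: some (1), distant (2), motionless (3), hillside (2) → 8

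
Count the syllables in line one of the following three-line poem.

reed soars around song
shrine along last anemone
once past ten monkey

Line one: "reed soars around song": 1+1+2+1 = 5

5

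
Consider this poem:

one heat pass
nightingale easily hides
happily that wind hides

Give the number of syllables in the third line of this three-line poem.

6

The third line: "happily that wind hides": 3+1+1+1 = 6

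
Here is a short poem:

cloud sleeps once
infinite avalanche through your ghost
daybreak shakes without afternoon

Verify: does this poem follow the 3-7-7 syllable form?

No

Line 1: "cloud sleeps once": 1+1+1 = 3 ✓
Line 2: "infinite avalanche through your ghost": 3+3+1+1+1 = 9 (expected 7)
Line 3: "daybreak shakes without afternoon": 2+1+2+3 = 8 (expected 7)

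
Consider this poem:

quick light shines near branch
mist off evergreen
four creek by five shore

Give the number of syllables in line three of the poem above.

5

Line three: four(1) + creek(1) + by(1) + five(1) + shore(1) = 5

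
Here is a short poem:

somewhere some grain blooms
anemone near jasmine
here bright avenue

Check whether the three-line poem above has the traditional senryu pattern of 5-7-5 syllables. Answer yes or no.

Yes

Line 1: somewhere(2) + some(1) + grain(1) + blooms(1) = 5 ✓
Line 2: anemone(4) + near(1) + jasmine(2) = 7 ✓
Line 3: here(1) + bright(1) + avenue(3) = 5 ✓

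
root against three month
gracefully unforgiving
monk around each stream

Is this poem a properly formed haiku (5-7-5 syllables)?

Yes

Line 1: root (1), against (2), three (1), month (1) → 5 ✓
Line 2: gracefully (3), unforgiving (4) → 7 ✓
Line 3: monk (1), around (2), each (1), stream (1) → 5 ✓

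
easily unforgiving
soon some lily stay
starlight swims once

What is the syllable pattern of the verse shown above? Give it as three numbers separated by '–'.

7–5–4

Line 1: easily(3) + unforgiving(4) = 7
Line 2: soon(1) + some(1) + lily(2) + stay(1) = 5
Line 3: starlight(2) + swims(1) + once(1) = 4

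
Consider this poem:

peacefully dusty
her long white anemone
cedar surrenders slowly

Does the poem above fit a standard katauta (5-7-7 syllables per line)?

Yes

Line 1: peacefully(3) + dusty(2) = 5 ✓
Line 2: her(1) + long(1) + white(1) + anemone(4) = 7 ✓
Line 3: cedar(2) + surrenders(3) + slowly(2) = 7 ✓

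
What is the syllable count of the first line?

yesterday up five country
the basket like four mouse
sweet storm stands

The first line: yesterday (3), up (1), five (1), country (2) → 7

7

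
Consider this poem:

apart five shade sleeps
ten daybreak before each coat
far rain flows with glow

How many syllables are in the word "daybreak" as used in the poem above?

2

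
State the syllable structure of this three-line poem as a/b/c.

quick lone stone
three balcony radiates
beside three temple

3/7/5

Line 1: "quick lone stone": 1+1+1 = 3
Line 2: "three balcony radiates": 1+3+3 = 7
Line 3: "beside three temple": 2+1+2 = 5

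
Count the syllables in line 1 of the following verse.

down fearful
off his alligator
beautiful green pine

Line 1: down(1) + fearful(2) = 3

3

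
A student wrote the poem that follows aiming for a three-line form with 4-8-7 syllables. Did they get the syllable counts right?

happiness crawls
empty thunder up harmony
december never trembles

Line 1: happiness (3), crawls (1) → 4 ✓
Line 2: empty (2), thunder (2), up (1), harmony (3) → 8 ✓
Line 3: december (3), never (2), trembles (2) → 7 ✓

Yes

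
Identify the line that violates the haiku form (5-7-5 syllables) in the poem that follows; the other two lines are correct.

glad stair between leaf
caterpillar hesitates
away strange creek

Line 1: glad(1) + stair(1) + between(2) + leaf(1) = 5 ✓
Line 2: caterpillar(4) + hesitates(3) = 7 ✓
Line 3: away(2) + strange(1) + creek(1) = 4 (expected 5)

Line 3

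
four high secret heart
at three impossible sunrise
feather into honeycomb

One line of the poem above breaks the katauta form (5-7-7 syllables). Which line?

The second line

Line 1: four (1), high (1), secret (2), heart (1) → 5 ✓
Line 2: at (1), three (1), impossible (4), sunrise (2) → 8 (expected 7)
Line 3: feather (2), into (2), honeycomb (3) → 7 ✓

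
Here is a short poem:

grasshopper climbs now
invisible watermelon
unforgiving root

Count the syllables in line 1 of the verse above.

5

Line 1: grasshopper (3), climbs (1), now (1) → 5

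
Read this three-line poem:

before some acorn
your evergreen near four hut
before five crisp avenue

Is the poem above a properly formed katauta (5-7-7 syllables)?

Yes

Line 1: "before some acorn": 2+1+2 = 5 ✓
Line 2: "your evergreen near four hut": 1+3+1+1+1 = 7 ✓
Line 3: "before five crisp avenue": 2+1+1+3 = 7 ✓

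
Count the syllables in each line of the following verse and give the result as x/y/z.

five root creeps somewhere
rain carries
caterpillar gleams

5/3/5

Line 1: five (1), root (1), creeps (1), somewhere (2) → 5
Line 2: rain (1), carries (2) → 3
Line 3: caterpillar (4), gleams (1) → 5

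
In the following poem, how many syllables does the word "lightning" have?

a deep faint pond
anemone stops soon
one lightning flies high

2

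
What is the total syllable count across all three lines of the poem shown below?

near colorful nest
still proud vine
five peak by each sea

Line 1: "near colorful nest": 1+3+1 = 5
Line 2: "still proud vine": 1+1+1 = 3
Line 3: "five peak by each sea": 1+1+1+1+1 = 5
Total: 5 + 3 + 5 = 13

13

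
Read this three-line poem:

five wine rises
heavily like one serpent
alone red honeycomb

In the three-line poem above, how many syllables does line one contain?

4

Line one: five(1) + wine(1) + rises(2) = 4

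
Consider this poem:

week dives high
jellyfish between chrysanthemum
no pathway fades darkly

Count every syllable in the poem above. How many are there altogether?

Line 1: week(1) + dives(1) + high(1) = 3
Line 2: jellyfish(3) + between(2) + chrysanthemum(4) = 9
Line 3: no(1) + pathway(2) + fades(1) + darkly(2) = 6
Total: 3 + 9 + 6 = 18

18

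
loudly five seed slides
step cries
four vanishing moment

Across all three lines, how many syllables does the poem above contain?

Line 1: "loudly five seed slides": 2+1+1+1 = 5
Line 2: "step cries": 1+1 = 2
Line 3: "four vanishing moment": 1+3+2 = 6
Total: 5 + 2 + 6 = 13

13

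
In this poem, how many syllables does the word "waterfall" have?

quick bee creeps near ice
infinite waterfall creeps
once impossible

3

"waterfall" has 3 syllables.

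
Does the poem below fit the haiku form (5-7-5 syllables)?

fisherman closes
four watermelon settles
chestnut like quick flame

Yes

Line 1: fisherman(3) + closes(2) = 5 ✓
Line 2: four(1) + watermelon(4) + settles(2) = 7 ✓
Line 3: chestnut(2) + like(1) + quick(1) + flame(1) = 5 ✓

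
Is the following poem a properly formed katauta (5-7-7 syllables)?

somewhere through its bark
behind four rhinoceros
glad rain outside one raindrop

Yes

Line 1: somewhere (2), through (1), its (1), bark (1) → 5 ✓
Line 2: behind (2), four (1), rhinoceros (4) → 7 ✓
Line 3: glad (1), rain (1), outside (2), one (1), raindrop (2) → 7 ✓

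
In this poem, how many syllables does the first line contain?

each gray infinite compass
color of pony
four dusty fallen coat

The first line: "each gray infinite compass": 1+1+3+2 = 7

7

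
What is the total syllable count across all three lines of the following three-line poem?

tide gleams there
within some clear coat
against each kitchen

13

Line 1: tide (1), gleams (1), there (1) → 3
Line 2: within (2), some (1), clear (1), coat (1) → 5
Line 3: against (2), each (1), kitchen (2) → 5
Total: 3 + 5 + 5 = 13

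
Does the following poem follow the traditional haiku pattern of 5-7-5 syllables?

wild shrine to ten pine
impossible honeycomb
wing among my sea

Yes

Line 1: wild(1) + shrine(1) + to(1) + ten(1) + pine(1) = 5 ✓
Line 2: impossible(4) + honeycomb(3) = 7 ✓
Line 3: wing(1) + among(2) + my(1) + sea(1) = 5 ✓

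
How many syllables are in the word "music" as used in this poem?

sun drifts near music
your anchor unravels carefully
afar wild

"music" has 2 syllables.

2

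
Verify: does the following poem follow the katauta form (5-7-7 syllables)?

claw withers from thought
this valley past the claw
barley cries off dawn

No

Line 1: claw (1), withers (2), from (1), thought (1) → 5 ✓
Line 2: this (1), valley (2), past (1), the (1), claw (1) → 6 (expected 7)
Line 3: barley (2), cries (1), off (1), dawn (1) → 5 (expected 7)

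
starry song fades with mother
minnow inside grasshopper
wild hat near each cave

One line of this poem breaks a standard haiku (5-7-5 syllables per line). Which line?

Line 1: starry(2) + song(1) + fades(1) + with(1) + mother(2) = 7 (expected 5)
Line 2: minnow(2) + inside(2) + grasshopper(3) = 7 ✓
Line 3: wild(1) + hat(1) + near(1) + each(1) + cave(1) = 5 ✓

The first line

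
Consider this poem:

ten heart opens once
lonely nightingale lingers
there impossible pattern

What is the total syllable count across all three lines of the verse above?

Line 1: ten(1) + heart(1) + opens(2) + once(1) = 5
Line 2: lonely(2) + nightingale(3) + lingers(2) = 7
Line 3: there(1) + impossible(4) + pattern(2) = 7
Total: 5 + 7 + 7 = 19

19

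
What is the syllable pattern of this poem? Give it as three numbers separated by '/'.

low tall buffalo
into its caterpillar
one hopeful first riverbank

5/7/7

Line 1: low (1), tall (1), buffalo (3) → 5
Line 2: into (2), its (1), caterpillar (4) → 7
Line 3: one (1), hopeful (2), first (1), riverbank (3) → 7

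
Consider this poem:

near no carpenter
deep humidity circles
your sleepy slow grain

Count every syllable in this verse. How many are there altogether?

17

Line 1: near(1) + no(1) + carpenter(3) = 5
Line 2: deep(1) + humidity(4) + circles(2) = 7
Line 3: your(1) + sleepy(2) + slow(1) + grain(1) = 5
Total: 5 + 7 + 5 = 17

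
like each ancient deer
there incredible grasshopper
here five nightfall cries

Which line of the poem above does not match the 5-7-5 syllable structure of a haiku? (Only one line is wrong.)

Line 1: like(1) + each(1) + ancient(2) + deer(1) = 5 ✓
Line 2: there(1) + incredible(4) + grasshopper(3) = 8 (expected 7)
Line 3: here(1) + five(1) + nightfall(2) + cries(1) = 5 ✓

Line 2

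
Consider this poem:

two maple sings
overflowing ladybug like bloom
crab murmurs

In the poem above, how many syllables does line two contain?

Line two: "overflowing ladybug like bloom": 4+3+1+1 = 9

9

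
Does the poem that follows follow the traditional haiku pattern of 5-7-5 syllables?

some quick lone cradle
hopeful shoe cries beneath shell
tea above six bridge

Yes

Line 1: some(1) + quick(1) + lone(1) + cradle(2) = 5 ✓
Line 2: hopeful(2) + shoe(1) + cries(1) + beneath(2) + shell(1) = 7 ✓
Line 3: tea(1) + above(2) + six(1) + bridge(1) = 5 ✓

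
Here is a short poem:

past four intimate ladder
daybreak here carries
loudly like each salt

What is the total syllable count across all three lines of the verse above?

17

Line 1: past (1), four (1), intimate (3), ladder (2) → 7
Line 2: daybreak (2), here (1), carries (2) → 5
Line 3: loudly (2), like (1), each (1), salt (1) → 5
Total: 7 + 5 + 5 = 17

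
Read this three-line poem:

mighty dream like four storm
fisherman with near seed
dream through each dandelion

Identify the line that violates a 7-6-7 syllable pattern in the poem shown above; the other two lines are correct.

Line 1: "mighty dream like four storm": 2+1+1+1+1 = 6 (expected 7)
Line 2: "fisherman with near seed": 3+1+1+1 = 6 ✓
Line 3: "dream through each dandelion": 1+1+1+4 = 7 ✓

The first line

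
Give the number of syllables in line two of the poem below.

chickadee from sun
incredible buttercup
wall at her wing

7

Line two: incredible(4) + buttercup(3) = 7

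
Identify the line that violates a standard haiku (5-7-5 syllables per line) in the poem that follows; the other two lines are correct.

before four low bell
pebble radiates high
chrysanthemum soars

The second line

Line 1: before(2) + four(1) + low(1) + bell(1) = 5 ✓
Line 2: pebble(2) + radiates(3) + high(1) = 6 (expected 7)
Line 3: chrysanthemum(4) + soars(1) = 5 ✓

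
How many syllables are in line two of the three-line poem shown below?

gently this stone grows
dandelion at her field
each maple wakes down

7

Line two: dandelion(4) + at(1) + her(1) + field(1) = 7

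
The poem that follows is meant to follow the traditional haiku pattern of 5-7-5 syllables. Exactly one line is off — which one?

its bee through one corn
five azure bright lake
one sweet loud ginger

The second line

Line 1: "its bee through one corn": 1+1+1+1+1 = 5 ✓
Line 2: "five azure bright lake": 1+2+1+1 = 5 (expected 7)
Line 3: "one sweet loud ginger": 1+1+1+2 = 5 ✓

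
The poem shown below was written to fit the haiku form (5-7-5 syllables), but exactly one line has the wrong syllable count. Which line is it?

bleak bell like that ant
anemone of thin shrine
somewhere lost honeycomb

Line 3

Line 1: bleak (1), bell (1), like (1), that (1), ant (1) → 5 ✓
Line 2: anemone (4), of (1), thin (1), shrine (1) → 7 ✓
Line 3: somewhere (2), lost (1), honeycomb (3) → 6 (expected 5)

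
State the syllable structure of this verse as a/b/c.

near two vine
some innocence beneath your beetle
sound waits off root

3/9/4

Line 1: near (1), two (1), vine (1) → 3
Line 2: some (1), innocence (3), beneath (2), your (1), beetle (2) → 9
Line 3: sound (1), waits (1), off (1), root (1) → 4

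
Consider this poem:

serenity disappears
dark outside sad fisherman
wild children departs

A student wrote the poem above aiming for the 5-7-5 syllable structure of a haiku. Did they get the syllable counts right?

Line 1: serenity(4) + disappears(3) = 7 (expected 5)
Line 2: dark(1) + outside(2) + sad(1) + fisherman(3) = 7 ✓
Line 3: wild(1) + children(2) + departs(2) = 5 ✓

No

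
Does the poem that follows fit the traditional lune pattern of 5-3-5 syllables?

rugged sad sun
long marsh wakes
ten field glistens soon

No

Line 1: "rugged sad sun": 2+1+1 = 4 (expected 5)
Line 2: "long marsh wakes": 1+1+1 = 3 ✓
Line 3: "ten field glistens soon": 1+1+2+1 = 5 ✓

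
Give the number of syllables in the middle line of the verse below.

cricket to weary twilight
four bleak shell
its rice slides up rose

The middle line: four(1) + bleak(1) + shell(1) = 3

3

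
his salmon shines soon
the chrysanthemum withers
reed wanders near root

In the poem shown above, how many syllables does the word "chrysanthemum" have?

4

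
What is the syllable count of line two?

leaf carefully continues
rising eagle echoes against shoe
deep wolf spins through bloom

9

Line two: "rising eagle echoes against shoe": 2+2+2+2+1 = 9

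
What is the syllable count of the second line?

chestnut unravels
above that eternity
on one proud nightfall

7

The second line: above (2), that (1), eternity (4) → 7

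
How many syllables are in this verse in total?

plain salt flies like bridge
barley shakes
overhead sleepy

Line 1: plain (1), salt (1), flies (1), like (1), bridge (1) → 5
Line 2: barley (2), shakes (1) → 3
Line 3: overhead (3), sleepy (2) → 5
Total: 5 + 3 + 5 = 13

13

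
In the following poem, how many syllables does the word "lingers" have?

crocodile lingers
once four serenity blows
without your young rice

2

"lingers" has 2 syllables.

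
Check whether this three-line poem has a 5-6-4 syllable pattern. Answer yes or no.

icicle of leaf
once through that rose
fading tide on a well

Line 1: icicle(3) + of(1) + leaf(1) = 5 ✓
Line 2: once(1) + through(1) + that(1) + rose(1) = 4 (expected 6)
Line 3: fading(2) + tide(1) + on(1) + a(1) + well(1) = 6 (expected 4)

No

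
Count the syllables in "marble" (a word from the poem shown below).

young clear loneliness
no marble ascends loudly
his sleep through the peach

2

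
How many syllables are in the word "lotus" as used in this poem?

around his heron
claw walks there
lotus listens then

2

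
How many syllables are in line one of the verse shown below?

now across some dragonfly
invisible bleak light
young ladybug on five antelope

7

Line one: "now across some dragonfly": 1+2+1+3 = 7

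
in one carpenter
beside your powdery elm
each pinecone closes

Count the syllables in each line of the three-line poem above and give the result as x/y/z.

Line 1: in (1), one (1), carpenter (3) → 5
Line 2: beside (2), your (1), powdery (3), elm (1) → 7
Line 3: each (1), pinecone (2), closes (2) → 5

5/7/5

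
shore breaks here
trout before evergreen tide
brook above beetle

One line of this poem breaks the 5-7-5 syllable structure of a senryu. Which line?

Line 1

Line 1: "shore breaks here": 1+1+1 = 3 (expected 5)
Line 2: "trout before evergreen tide": 1+2+3+1 = 7 ✓
Line 3: "brook above beetle": 1+2+2 = 5 ✓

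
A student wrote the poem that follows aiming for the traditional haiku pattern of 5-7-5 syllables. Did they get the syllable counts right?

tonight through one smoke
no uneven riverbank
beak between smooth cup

Line 1: tonight (2), through (1), one (1), smoke (1) → 5 ✓
Line 2: no (1), uneven (3), riverbank (3) → 7 ✓
Line 3: beak (1), between (2), smooth (1), cup (1) → 5 ✓

Yes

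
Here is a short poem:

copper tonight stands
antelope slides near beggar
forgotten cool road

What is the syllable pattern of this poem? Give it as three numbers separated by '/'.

Line 1: copper(2) + tonight(2) + stands(1) = 5
Line 2: antelope(3) + slides(1) + near(1) + beggar(2) = 7
Line 3: forgotten(3) + cool(1) + road(1) = 5

5/7/5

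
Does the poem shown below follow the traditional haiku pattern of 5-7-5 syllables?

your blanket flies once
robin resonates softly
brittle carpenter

Line 1: your(1) + blanket(2) + flies(1) + once(1) = 5 ✓
Line 2: robin(2) + resonates(3) + softly(2) = 7 ✓
Line 3: brittle(2) + carpenter(3) = 5 ✓

Yes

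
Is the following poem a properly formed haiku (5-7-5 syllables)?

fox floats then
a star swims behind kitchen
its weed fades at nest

Line 1: "fox floats then": 1+1+1 = 3 (expected 5)
Line 2: "a star swims behind kitchen": 1+1+1+2+2 = 7 ✓
Line 3: "its weed fades at nest": 1+1+1+1+1 = 5 ✓

No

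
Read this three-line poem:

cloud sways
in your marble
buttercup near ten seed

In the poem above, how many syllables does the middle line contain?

The middle line: "in your marble": 1+1+2 = 4

4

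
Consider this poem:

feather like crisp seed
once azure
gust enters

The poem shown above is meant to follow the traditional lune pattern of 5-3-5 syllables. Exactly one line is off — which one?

Line 1: feather (2), like (1), crisp (1), seed (1) → 5 ✓
Line 2: once (1), azure (2) → 3 ✓
Line 3: gust (1), enters (2) → 3 (expected 5)

The third line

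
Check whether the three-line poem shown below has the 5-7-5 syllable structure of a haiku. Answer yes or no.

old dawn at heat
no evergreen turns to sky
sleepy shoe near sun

Line 1: old(1) + dawn(1) + at(1) + heat(1) = 4 (expected 5)
Line 2: no(1) + evergreen(3) + turns(1) + to(1) + sky(1) = 7 ✓
Line 3: sleepy(2) + shoe(1) + near(1) + sun(1) = 5 ✓

No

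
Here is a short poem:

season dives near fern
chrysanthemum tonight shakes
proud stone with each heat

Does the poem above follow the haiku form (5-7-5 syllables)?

Yes

Line 1: "season dives near fern": 2+1+1+1 = 5 ✓
Line 2: "chrysanthemum tonight shakes": 4+2+1 = 7 ✓
Line 3: "proud stone with each heat": 1+1+1+1+1 = 5 ✓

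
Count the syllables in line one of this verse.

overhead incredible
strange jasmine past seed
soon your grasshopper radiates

7

Line one: overhead (3), incredible (4) → 7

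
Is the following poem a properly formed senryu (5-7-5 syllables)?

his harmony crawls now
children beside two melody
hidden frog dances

No

Line 1: his(1) + harmony(3) + crawls(1) + now(1) = 6 (expected 5)
Line 2: children(2) + beside(2) + two(1) + melody(3) = 8 (expected 7)
Line 3: hidden(2) + frog(1) + dances(2) = 5 ✓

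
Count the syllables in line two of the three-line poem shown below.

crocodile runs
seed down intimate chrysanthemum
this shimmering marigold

Line two: seed (1), down (1), intimate (3), chrysanthemum (4) → 9

9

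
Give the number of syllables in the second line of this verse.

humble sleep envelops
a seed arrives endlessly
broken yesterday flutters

The second line: a (1), seed (1), arrives (2), endlessly (3) → 7

7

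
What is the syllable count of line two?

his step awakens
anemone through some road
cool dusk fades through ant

7

Line two: anemone(4) + through(1) + some(1) + road(1) = 7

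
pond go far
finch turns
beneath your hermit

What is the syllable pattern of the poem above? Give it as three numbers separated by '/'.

3/2/5

Line 1: pond(1) + go(1) + far(1) = 3
Line 2: finch(1) + turns(1) = 2
Line 3: beneath(2) + your(1) + hermit(2) = 5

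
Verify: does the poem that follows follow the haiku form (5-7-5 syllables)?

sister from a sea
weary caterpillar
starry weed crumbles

Line 1: sister(2) + from(1) + a(1) + sea(1) = 5 ✓
Line 2: weary(2) + caterpillar(4) = 6 (expected 7)
Line 3: starry(2) + weed(1) + crumbles(2) = 5 ✓

No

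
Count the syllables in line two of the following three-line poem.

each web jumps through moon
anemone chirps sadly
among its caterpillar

Line two: "anemone chirps sadly": 4+1+2 = 7

7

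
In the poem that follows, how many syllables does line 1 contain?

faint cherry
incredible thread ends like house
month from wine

Line 1: "faint cherry": 1+2 = 3

3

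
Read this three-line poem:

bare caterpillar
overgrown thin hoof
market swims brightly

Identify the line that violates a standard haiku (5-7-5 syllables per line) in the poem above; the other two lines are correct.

Line 1: "bare caterpillar": 1+4 = 5 ✓
Line 2: "overgrown thin hoof": 3+1+1 = 5 (expected 7)
Line 3: "market swims brightly": 2+1+2 = 5 ✓

Line 2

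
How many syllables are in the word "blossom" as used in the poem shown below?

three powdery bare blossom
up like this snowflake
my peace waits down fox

2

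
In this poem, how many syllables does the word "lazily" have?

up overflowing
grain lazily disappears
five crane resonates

"lazily" has 3 syllables.

3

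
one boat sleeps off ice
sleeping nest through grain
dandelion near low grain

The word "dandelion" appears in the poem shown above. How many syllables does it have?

4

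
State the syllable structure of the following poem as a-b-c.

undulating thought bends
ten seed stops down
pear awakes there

6-4-4

Line 1: undulating (4), thought (1), bends (1) → 6
Line 2: ten (1), seed (1), stops (1), down (1) → 4
Line 3: pear (1), awakes (2), there (1) → 4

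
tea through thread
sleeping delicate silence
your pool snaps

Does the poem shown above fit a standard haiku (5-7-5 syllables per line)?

Line 1: "tea through thread": 1+1+1 = 3 (expected 5)
Line 2: "sleeping delicate silence": 2+3+2 = 7 ✓
Line 3: "your pool snaps": 1+1+1 = 3 (expected 5)

No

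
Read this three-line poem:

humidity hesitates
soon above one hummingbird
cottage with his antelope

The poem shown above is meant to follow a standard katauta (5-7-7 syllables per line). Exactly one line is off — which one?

Line 1

Line 1: humidity(4) + hesitates(3) = 7 (expected 5)
Line 2: soon(1) + above(2) + one(1) + hummingbird(3) = 7 ✓
Line 3: cottage(2) + with(1) + his(1) + antelope(3) = 7 ✓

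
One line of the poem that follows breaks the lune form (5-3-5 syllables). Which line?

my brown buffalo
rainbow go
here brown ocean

Line 1: my(1) + brown(1) + buffalo(3) = 5 ✓
Line 2: rainbow(2) + go(1) = 3 ✓
Line 3: here(1) + brown(1) + ocean(2) = 4 (expected 5)

Line 3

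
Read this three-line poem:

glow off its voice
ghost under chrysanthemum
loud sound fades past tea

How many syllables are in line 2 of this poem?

Line 2: ghost(1) + under(2) + chrysanthemum(4) = 7

7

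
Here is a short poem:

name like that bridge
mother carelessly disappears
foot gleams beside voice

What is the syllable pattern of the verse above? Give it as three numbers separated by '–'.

4–8–5

Line 1: "name like that bridge": 1+1+1+1 = 4
Line 2: "mother carelessly disappears": 2+3+3 = 8
Line 3: "foot gleams beside voice": 1+1+2+1 = 5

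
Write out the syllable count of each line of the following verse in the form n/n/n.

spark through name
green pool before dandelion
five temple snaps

Line 1: "spark through name": 1+1+1 = 3
Line 2: "green pool before dandelion": 1+1+2+4 = 8
Line 3: "five temple snaps": 1+2+1 = 4

3/8/4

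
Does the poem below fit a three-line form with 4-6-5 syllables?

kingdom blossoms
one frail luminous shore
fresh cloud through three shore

Yes

Line 1: kingdom(2) + blossoms(2) = 4 ✓
Line 2: one(1) + frail(1) + luminous(3) + shore(1) = 6 ✓
Line 3: fresh(1) + cloud(1) + through(1) + three(1) + shore(1) = 5 ✓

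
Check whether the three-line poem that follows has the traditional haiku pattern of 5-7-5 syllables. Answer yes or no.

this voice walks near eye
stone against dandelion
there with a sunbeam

Line 1: this(1) + voice(1) + walks(1) + near(1) + eye(1) = 5 ✓
Line 2: stone(1) + against(2) + dandelion(4) = 7 ✓
Line 3: there(1) + with(1) + a(1) + sunbeam(2) = 5 ✓

Yes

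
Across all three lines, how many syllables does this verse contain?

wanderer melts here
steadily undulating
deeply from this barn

Line 1: "wanderer melts here": 3+1+1 = 5
Line 2: "steadily undulating": 3+4 = 7
Line 3: "deeply from this barn": 2+1+1+1 = 5
Total: 5 + 7 + 5 = 17

17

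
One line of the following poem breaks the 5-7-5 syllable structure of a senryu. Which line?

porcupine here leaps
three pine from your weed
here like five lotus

Line 1: "porcupine here leaps": 3+1+1 = 5 ✓
Line 2: "three pine from your weed": 1+1+1+1+1 = 5 (expected 7)
Line 3: "here like five lotus": 1+1+1+2 = 5 ✓

The second line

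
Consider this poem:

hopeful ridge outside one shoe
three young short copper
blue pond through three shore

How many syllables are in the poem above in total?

17

Line 1: "hopeful ridge outside one shoe": 2+1+2+1+1 = 7
Line 2: "three young short copper": 1+1+1+2 = 5
Line 3: "blue pond through three shore": 1+1+1+1+1 = 5
Total: 7 + 5 + 5 = 17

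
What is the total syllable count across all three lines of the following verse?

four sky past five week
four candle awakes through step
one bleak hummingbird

17

Line 1: "four sky past five week": 1+1+1+1+1 = 5
Line 2: "four candle awakes through step": 1+2+2+1+1 = 7
Line 3: "one bleak hummingbird": 1+1+3 = 5
Total: 5 + 7 + 5 = 17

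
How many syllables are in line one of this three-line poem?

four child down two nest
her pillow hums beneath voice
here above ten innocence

5

Line one: four(1) + child(1) + down(1) + two(1) + nest(1) = 5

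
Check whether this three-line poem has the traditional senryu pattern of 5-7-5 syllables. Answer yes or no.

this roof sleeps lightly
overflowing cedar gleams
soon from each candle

Yes

Line 1: this(1) + roof(1) + sleeps(1) + lightly(2) = 5 ✓
Line 2: overflowing(4) + cedar(2) + gleams(1) = 7 ✓
Line 3: soon(1) + from(1) + each(1) + candle(2) = 5 ✓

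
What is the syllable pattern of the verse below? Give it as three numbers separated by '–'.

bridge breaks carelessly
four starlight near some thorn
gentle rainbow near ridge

Line 1: bridge(1) + breaks(1) + carelessly(3) = 5
Line 2: four(1) + starlight(2) + near(1) + some(1) + thorn(1) = 6
Line 3: gentle(2) + rainbow(2) + near(1) + ridge(1) = 6

5–6–6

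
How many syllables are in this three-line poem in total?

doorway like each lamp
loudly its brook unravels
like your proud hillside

17

Line 1: "doorway like each lamp": 2+1+1+1 = 5
Line 2: "loudly its brook unravels": 2+1+1+3 = 7
Line 3: "like your proud hillside": 1+1+1+2 = 5
Total: 5 + 7 + 5 = 17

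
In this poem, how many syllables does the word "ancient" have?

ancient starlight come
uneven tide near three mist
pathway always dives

2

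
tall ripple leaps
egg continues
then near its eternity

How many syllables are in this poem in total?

15

Line 1: tall (1), ripple (2), leaps (1) → 4
Line 2: egg (1), continues (3) → 4
Line 3: then (1), near (1), its (1), eternity (4) → 7
Total: 4 + 4 + 7 = 15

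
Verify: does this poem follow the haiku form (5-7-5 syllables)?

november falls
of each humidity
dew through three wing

Line 1: "november falls": 3+1 = 4 (expected 5)
Line 2: "of each humidity": 1+1+4 = 6 (expected 7)
Line 3: "dew through three wing": 1+1+1+1 = 4 (expected 5)

No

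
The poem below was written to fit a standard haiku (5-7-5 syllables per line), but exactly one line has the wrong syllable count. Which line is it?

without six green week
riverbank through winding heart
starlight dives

Line 3

Line 1: without (2), six (1), green (1), week (1) → 5 ✓
Line 2: riverbank (3), through (1), winding (2), heart (1) → 7 ✓
Line 3: starlight (2), dives (1) → 3 (expected 5)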